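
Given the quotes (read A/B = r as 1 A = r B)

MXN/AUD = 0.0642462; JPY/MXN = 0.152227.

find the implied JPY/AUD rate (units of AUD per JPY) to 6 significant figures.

JPY/AUD = 0.00978001

1 JPY × 0.152227 = 0.152227 MXN
0.152227 MXN × 0.0642462 = 0.00978001 AUD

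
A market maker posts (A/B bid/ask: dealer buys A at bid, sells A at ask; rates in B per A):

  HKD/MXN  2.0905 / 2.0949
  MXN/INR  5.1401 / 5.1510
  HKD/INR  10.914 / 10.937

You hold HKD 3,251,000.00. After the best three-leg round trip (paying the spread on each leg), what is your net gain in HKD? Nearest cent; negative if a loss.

Best loop HKD → INR → MXN → HKD:
HKD 3,251,000.00 × 10.914 (sell HKD at bid) = INR 35,481,414.00
INR 35,481,414.00 ÷ 5.1510 (buy MXN at ask) = MXN 6,888,257.43
MXN 6,888,257.43 ÷ 2.0949 (buy HKD at ask) = HKD 3,288,107.99

Net profit: HKD 37,107.99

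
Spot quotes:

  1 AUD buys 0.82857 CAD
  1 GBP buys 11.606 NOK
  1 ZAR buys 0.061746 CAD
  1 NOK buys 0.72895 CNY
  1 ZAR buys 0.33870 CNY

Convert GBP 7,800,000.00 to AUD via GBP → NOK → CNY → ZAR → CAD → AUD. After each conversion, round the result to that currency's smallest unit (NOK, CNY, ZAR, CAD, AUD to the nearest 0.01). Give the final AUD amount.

GBP 7,800,000.00 × 11.606 = NOK 90,526,800.00
NOK 90,526,800.00 × 0.72895 = CNY 65,989,510.86
CNY 65,989,510.86 ÷ 0.33870 = ZAR 194,831,741.54
ZAR 194,831,741.54 × 0.061746 = CAD 12,030,080.71
CAD 12,030,080.71 ÷ 0.82857 = AUD 14,519,087.96

AUD 14,519,087.96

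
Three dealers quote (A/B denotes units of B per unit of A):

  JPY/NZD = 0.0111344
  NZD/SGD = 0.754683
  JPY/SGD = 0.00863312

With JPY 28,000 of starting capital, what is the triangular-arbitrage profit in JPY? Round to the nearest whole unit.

Profitable loop is JPY → SGD → NZD → JPY:
JPY 28,000 × 0.00863312 = SGD 241.73
SGD 241.73 ÷ 0.754683 = NZD 320.30
NZD 320.30 ÷ 0.0111344 = JPY 28,767
Profit = JPY 28,767 − JPY 28,000

Profit: JPY 767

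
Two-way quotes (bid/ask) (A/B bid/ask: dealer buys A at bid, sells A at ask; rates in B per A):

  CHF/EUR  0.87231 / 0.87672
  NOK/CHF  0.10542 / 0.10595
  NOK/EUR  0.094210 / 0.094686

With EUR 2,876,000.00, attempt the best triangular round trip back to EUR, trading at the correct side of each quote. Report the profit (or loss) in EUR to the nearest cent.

Net profit: EUR 40,916.59

Best loop EUR → CHF → NOK → EUR:
EUR 2,876,000.00 ÷ 0.87672 (buy CHF at ask) = CHF 3,280,408.80
CHF 3,280,408.80 ÷ 0.10595 (buy NOK at ask) = NOK 30,961,857.45
NOK 30,961,857.45 × 0.094210 (sell NOK at bid) = EUR 2,916,916.59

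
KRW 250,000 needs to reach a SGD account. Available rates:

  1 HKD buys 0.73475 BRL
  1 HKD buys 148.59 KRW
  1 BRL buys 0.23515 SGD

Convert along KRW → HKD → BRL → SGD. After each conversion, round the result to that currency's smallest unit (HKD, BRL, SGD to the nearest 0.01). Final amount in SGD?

KRW 250,000 ÷ 148.59 = HKD 1,682.48
HKD 1,682.48 × 0.73475 = BRL 1,236.20
BRL 1,236.20 × 0.23515 = SGD 290.69

SGD 290.69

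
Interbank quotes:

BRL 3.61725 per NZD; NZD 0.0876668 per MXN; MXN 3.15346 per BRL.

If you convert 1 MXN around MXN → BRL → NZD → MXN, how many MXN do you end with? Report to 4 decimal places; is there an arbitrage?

Around MXN → BRL → NZD → MXN: 1 ÷ 3.15346 ÷ 3.61725 ÷ 0.0876668 = 0.999998
Product ≈ 1 (deviation 0.000%, within rounding noise).

1.0000 (no arbitrage)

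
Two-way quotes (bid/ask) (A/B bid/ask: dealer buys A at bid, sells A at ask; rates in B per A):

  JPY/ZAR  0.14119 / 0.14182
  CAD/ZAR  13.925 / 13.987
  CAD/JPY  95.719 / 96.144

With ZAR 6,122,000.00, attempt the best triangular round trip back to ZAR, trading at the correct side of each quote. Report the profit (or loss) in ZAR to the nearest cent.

Best loop ZAR → JPY → CAD → ZAR:
ZAR 6,122,000.00 ÷ 0.14182 (buy JPY at ask) = JPY 43,167,395
JPY 43,167,395 ÷ 96.144 (buy CAD at ask) = CAD 448,986.89
CAD 448,986.89 × 13.925 (sell CAD at bid) = ZAR 6,252,142.41

Net profit: ZAR 130,142.41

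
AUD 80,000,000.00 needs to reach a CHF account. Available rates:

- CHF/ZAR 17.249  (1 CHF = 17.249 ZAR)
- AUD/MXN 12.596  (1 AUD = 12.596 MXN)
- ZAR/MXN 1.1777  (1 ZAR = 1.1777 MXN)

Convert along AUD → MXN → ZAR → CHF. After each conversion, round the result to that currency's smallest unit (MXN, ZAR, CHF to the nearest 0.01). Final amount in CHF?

AUD 80,000,000.00 × 12.596 = MXN 1,007,680,000.00
MXN 1,007,680,000.00 ÷ 1.1777 = ZAR 855,633,862.61
ZAR 855,633,862.61 ÷ 17.249 = CHF 49,604,838.69

CHF 49,604,838.69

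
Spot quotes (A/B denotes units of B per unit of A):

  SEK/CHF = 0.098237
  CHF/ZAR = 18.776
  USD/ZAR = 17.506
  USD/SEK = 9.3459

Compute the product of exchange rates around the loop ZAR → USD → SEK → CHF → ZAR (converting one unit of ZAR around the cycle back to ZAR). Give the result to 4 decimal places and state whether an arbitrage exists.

0.9847 (arbitrage exists)

Around ZAR → USD → SEK → CHF → ZAR: 1 ÷ 17.506 × 9.3459 × 0.098237 × 18.776 = 0.984719
Product < 1; profitable direction is ZAR → CHF → SEK → USD → ZAR.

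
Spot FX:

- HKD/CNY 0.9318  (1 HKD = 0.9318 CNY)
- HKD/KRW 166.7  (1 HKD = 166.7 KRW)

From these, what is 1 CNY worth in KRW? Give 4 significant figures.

CNY/KRW = 178.9

1 CNY ÷ 0.9318 = 1.07319 HKD
1.07319 HKD × 166.7 = 178.901 KRW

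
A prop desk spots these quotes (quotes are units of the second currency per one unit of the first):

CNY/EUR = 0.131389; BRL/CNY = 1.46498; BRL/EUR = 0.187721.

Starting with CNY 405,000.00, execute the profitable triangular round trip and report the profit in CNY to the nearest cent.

Profit: CNY 10,272.21

Profitable loop is CNY → EUR → BRL → CNY:
CNY 405,000.00 × 0.131389 = EUR 53,212.55
EUR 53,212.55 ÷ 0.187721 = BRL 283,466.13
BRL 283,466.13 × 1.46498 = CNY 415,272.21
Profit = CNY 415,272.21 − CNY 405,000.00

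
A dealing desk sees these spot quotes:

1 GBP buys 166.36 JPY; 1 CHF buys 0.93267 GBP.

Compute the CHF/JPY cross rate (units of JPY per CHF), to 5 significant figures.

CHF/JPY = 155.16

1 CHF × 0.93267 = 0.93267 GBP
0.93267 GBP × 166.36 = 155.159 JPY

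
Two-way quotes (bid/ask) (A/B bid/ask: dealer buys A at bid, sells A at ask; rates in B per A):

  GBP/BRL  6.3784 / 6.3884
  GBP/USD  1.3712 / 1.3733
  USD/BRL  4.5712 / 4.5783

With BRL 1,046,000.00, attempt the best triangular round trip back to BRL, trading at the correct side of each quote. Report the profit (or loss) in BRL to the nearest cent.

Best loop BRL → USD → GBP → BRL:
BRL 1,046,000.00 ÷ 4.5783 (buy USD at ask) = USD 228,469.08
USD 228,469.08 ÷ 1.3733 (buy GBP at ask) = GBP 166,365.02
GBP 166,365.02 × 6.3784 (sell GBP at bid) = BRL 1,061,142.65

Net profit: BRL 15,142.65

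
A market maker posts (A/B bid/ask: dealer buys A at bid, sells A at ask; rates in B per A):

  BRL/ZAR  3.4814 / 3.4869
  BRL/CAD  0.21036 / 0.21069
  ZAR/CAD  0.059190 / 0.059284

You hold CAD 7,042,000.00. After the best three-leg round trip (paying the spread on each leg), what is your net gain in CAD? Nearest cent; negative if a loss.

Best loop CAD → ZAR → BRL → CAD:
CAD 7,042,000.00 ÷ 0.059284 (buy ZAR at ask) = ZAR 118,784,157.61
ZAR 118,784,157.61 ÷ 3.4869 (buy BRL at ask) = BRL 34,065,834.30
BRL 34,065,834.30 × 0.21036 (sell BRL at bid) = CAD 7,166,088.90

Net profit: CAD 124,088.90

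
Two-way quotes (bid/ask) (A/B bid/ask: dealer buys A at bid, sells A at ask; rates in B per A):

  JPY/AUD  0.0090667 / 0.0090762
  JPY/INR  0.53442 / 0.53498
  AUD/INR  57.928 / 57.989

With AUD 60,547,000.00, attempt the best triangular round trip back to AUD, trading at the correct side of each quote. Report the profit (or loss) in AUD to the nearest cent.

Net profit: AUD 931,838.70

Best loop AUD → JPY → INR → AUD:
AUD 60,547,000.00 ÷ 0.0090762 (buy JPY at ask) = JPY 6,670,963,619
JPY 6,670,963,619 × 0.53442 (sell JPY at bid) = INR 3,565,096,377.34
INR 3,565,096,377.34 ÷ 57.989 (buy AUD at ask) = AUD 61,478,838.70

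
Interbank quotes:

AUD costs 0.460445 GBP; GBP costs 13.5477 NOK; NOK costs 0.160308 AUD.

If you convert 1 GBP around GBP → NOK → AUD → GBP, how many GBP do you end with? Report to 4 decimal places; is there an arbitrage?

1.0000 (no arbitrage)

Around GBP → NOK → AUD → GBP: 1 × 13.5477 × 0.160308 × 0.460445 = 0.999997
Product ≈ 1 (deviation 0.000%, within rounding noise).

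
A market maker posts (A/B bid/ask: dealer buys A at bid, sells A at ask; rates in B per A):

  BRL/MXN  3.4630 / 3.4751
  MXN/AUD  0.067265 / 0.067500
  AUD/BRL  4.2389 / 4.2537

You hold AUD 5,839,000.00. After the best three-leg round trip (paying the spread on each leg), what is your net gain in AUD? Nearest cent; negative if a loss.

Net profit: AUD 12,949.08

Best loop AUD → MXN → BRL → AUD:
AUD 5,839,000.00 ÷ 0.067500 (buy MXN at ask) = MXN 86,503,703.70
MXN 86,503,703.70 ÷ 3.4751 (buy BRL at ask) = BRL 24,892,435.82
BRL 24,892,435.82 ÷ 4.2537 (buy AUD at ask) = AUD 5,851,949.08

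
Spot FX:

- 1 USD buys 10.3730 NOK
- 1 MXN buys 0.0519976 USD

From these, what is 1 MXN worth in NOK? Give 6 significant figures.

1 MXN × 0.0519976 = 0.0519976 USD
0.0519976 USD × 10.3730 = 0.539371 NOK

MXN/NOK = 0.539371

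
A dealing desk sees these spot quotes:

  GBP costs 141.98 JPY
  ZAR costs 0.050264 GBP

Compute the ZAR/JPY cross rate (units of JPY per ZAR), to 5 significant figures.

1 ZAR × 0.050264 = 0.050264 GBP
0.050264 GBP × 141.98 = 7.13648 JPY

ZAR/JPY = 7.1365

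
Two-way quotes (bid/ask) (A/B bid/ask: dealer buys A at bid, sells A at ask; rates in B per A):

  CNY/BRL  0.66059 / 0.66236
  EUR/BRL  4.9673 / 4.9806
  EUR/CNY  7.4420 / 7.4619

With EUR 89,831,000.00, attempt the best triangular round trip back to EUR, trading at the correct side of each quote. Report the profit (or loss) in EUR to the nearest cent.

Net profit: EUR 451,401.39

Best loop EUR → BRL → CNY → EUR:
EUR 89,831,000.00 × 4.9673 (sell EUR at bid) = BRL 446,217,526.30
BRL 446,217,526.30 ÷ 0.66236 (buy CNY at ask) = CNY 673,678,250.95
CNY 673,678,250.95 ÷ 7.4619 (buy EUR at ask) = EUR 90,282,401.39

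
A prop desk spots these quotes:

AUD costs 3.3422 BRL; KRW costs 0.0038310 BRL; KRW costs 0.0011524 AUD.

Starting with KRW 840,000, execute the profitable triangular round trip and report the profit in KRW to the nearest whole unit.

Profit: KRW 4,506

Profitable loop is KRW → AUD → BRL → KRW:
KRW 840,000 × 0.0011524 = AUD 968.02
AUD 968.02 × 3.3422 = BRL 3,235.30
BRL 3,235.30 ÷ 0.0038310 = KRW 844,506
Profit = KRW 844,506 − KRW 840,000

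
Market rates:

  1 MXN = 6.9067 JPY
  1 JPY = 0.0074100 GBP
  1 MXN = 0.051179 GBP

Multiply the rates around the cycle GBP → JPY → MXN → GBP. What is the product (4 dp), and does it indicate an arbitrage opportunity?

Around GBP → JPY → MXN → GBP: 1 ÷ 0.0074100 ÷ 6.9067 × 0.051179 = 1.000007
Product ≈ 1 (deviation 0.001%, within rounding noise).

1.0000 (no arbitrage)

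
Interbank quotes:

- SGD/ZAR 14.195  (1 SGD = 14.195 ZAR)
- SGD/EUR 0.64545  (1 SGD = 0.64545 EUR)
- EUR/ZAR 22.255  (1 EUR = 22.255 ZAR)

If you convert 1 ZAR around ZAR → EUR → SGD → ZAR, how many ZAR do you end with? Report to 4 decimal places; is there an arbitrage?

Around ZAR → EUR → SGD → ZAR: 1 ÷ 22.255 ÷ 0.64545 × 14.195 = 0.988201
Product < 1; profitable direction is ZAR → SGD → EUR → ZAR.

0.9882 (arbitrage exists)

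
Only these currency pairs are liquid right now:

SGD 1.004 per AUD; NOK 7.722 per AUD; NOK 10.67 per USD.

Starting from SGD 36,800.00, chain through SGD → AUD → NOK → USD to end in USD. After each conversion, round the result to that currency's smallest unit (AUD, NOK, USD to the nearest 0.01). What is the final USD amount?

USD 26,526.47

SGD 36,800.00 ÷ 1.004 = AUD 36,653.39
AUD 36,653.39 × 7.722 = NOK 283,037.48
NOK 283,037.48 ÷ 10.67 = USD 26,526.47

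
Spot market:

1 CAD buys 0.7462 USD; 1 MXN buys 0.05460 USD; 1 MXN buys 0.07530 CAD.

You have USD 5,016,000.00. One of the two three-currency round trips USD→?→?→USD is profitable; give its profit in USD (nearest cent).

Profitable loop is USD → MXN → CAD → USD:
USD 5,016,000.00 ÷ 0.05460 = MXN 91,868,131.87
MXN 91,868,131.87 × 0.07530 = CAD 6,917,670.33
CAD 6,917,670.33 × 0.7462 = USD 5,161,965.60
Profit = USD 5,161,965.60 − USD 5,016,000.00

Profit: USD 145,965.60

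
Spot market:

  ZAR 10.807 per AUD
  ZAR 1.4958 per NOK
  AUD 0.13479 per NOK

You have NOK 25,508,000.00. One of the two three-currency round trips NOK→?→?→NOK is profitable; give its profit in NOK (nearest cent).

Profit: NOK 685,112.75

Profitable loop is NOK → ZAR → AUD → NOK:
NOK 25,508,000.00 × 1.4958 = ZAR 38,154,866.40
ZAR 38,154,866.40 ÷ 10.807 = AUD 3,530,569.67
AUD 3,530,569.67 ÷ 0.13479 = NOK 26,193,112.75
Profit = NOK 26,193,112.75 − NOK 25,508,000.00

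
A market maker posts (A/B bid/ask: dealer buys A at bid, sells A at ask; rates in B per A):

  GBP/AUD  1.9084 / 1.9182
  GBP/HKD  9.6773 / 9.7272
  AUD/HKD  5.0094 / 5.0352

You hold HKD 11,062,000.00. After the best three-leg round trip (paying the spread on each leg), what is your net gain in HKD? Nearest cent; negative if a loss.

Best loop HKD → AUD → GBP → HKD:
HKD 11,062,000.00 ÷ 5.0352 (buy AUD at ask) = AUD 2,196,933.59
AUD 2,196,933.59 ÷ 1.9182 (buy GBP at ask) = GBP 1,145,309.97
GBP 1,145,309.97 × 9.6773 (sell GBP at bid) = HKD 11,083,508.19

Net profit: HKD 21,508.19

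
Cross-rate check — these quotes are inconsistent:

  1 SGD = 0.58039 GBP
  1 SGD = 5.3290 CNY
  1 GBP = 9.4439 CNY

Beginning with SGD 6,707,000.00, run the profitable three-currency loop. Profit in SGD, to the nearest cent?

Profit: SGD 191,487.58

Profitable loop is SGD → GBP → CNY → SGD:
SGD 6,707,000.00 × 0.58039 = GBP 3,892,675.73
GBP 3,892,675.73 × 9.4439 = CNY 36,762,040.33
CNY 36,762,040.33 ÷ 5.3290 = SGD 6,898,487.58
Profit = SGD 6,898,487.58 − SGD 6,707,000.00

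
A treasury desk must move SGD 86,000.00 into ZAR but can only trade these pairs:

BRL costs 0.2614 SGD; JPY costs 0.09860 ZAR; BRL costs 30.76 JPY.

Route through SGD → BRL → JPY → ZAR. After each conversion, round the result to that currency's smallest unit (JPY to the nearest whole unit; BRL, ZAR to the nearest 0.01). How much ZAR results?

SGD 86,000.00 ÷ 0.2614 = BRL 328,997.70
BRL 328,997.70 × 30.76 = JPY 10,119,969
JPY 10,119,969 × 0.09860 = ZAR 997,828.94

ZAR 997,828.94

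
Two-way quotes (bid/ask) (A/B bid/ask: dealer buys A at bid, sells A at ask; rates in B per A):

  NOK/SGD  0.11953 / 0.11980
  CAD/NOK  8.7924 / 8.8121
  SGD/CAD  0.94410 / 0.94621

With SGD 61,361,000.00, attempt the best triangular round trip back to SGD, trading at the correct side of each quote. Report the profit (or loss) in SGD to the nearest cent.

Best loop SGD → NOK → CAD → SGD:
SGD 61,361,000.00 ÷ 0.11980 (buy NOK at ask) = NOK 512,195,325.54
NOK 512,195,325.54 ÷ 8.8121 (buy CAD at ask) = CAD 58,124,093.64
CAD 58,124,093.64 ÷ 0.94621 (buy SGD at ask) = SGD 61,428,323.14

Net profit: SGD 67,323.14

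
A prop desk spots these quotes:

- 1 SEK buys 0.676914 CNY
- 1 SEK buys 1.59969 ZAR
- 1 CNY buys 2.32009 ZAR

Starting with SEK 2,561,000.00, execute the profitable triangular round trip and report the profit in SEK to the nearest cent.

Profitable loop is SEK → ZAR → CNY → SEK:
SEK 2,561,000.00 × 1.59969 = ZAR 4,096,806.09
ZAR 4,096,806.09 ÷ 2.32009 = CNY 1,765,796.19
CNY 1,765,796.19 ÷ 0.676914 = SEK 2,608,597.54
Profit = SEK 2,608,597.54 − SEK 2,561,000.00

Profit: SEK 47,597.54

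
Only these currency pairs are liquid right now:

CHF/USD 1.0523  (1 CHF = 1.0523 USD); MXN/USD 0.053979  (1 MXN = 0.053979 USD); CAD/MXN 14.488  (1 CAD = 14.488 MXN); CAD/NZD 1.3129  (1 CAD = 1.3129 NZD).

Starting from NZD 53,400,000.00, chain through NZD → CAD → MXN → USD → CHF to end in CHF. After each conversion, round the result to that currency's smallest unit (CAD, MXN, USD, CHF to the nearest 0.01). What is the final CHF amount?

CHF 30,227,575.21

NZD 53,400,000.00 ÷ 1.3129 = CAD 40,673,318.61
CAD 40,673,318.61 × 14.488 = MXN 589,275,040.02
MXN 589,275,040.02 × 0.053979 = USD 31,808,477.39
USD 31,808,477.39 ÷ 1.0523 = CHF 30,227,575.21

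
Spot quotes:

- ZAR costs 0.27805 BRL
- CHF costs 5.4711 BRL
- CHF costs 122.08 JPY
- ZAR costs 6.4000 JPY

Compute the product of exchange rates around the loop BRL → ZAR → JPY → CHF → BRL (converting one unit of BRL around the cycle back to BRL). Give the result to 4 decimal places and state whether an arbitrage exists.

1.0315 (arbitrage exists)

Around BRL → ZAR → JPY → CHF → BRL: 1 ÷ 0.27805 × 6.4000 ÷ 122.08 × 5.4711 = 1.031543
Product > 1; profitable direction is BRL → ZAR → JPY → CHF → BRL.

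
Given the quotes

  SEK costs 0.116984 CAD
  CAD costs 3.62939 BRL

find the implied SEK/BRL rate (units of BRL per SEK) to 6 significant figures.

1 SEK × 0.116984 = 0.116984 CAD
0.116984 CAD × 3.62939 = 0.424581 BRL

SEK/BRL = 0.424581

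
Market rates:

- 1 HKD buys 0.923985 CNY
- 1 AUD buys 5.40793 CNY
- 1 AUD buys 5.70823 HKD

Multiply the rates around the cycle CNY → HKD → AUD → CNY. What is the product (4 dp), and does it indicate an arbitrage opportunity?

Around CNY → HKD → AUD → CNY: 1 ÷ 0.923985 ÷ 5.70823 × 5.40793 = 1.025332
Product > 1; profitable direction is CNY → HKD → AUD → CNY.

1.0253 (arbitrage exists)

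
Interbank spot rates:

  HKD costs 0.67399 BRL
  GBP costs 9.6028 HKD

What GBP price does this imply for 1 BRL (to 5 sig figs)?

BRL/GBP = 0.15451

1 BRL ÷ 0.67399 = 1.4837 HKD
1.4837 HKD ÷ 9.6028 = 0.154507 GBP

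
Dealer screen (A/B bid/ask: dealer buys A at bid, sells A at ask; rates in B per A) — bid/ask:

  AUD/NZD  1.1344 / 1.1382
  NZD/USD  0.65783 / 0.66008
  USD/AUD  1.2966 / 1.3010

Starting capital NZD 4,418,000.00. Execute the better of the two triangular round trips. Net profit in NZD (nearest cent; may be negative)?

Best loop NZD → AUD → USD → NZD:
NZD 4,418,000.00 ÷ 1.1382 (buy AUD at ask) = AUD 3,881,567.39
AUD 3,881,567.39 ÷ 1.3010 (buy USD at ask) = USD 2,983,526.05
USD 2,983,526.05 ÷ 0.66008 (buy NZD at ask) = NZD 4,519,946.14

Net profit: NZD 101,946.14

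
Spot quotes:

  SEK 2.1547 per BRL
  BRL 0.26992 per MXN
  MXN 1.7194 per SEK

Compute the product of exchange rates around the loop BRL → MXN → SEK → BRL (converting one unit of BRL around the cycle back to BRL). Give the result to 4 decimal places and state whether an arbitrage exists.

Around BRL → MXN → SEK → BRL: 1 ÷ 0.26992 ÷ 1.7194 ÷ 2.1547 = 1.000003
Product ≈ 1 (deviation 0.000%, within rounding noise).

1.0000 (no arbitrage)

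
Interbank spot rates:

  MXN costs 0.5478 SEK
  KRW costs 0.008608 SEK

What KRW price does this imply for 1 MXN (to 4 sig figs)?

1 MXN × 0.5478 = 0.5478 SEK
0.5478 SEK ÷ 0.008608 = 63.6385 KRW

MXN/KRW = 63.64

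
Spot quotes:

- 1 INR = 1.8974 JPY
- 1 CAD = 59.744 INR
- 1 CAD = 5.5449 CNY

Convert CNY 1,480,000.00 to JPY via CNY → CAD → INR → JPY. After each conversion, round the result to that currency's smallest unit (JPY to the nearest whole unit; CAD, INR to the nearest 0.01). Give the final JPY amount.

CNY 1,480,000.00 ÷ 5.5449 = CAD 266,911.94
CAD 266,911.94 × 59.744 = INR 15,946,386.94
INR 15,946,386.94 × 1.8974 = JPY 30,256,675

JPY 30,256,675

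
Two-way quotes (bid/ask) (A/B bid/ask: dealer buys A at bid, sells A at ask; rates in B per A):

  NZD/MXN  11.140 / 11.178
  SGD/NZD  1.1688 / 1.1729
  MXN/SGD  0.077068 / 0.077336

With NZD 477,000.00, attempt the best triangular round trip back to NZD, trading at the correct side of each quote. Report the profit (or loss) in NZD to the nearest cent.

Net profit: NZD 1,649.78

Best loop NZD → MXN → SGD → NZD:
NZD 477,000.00 × 11.140 (sell NZD at bid) = MXN 5,313,780.00
MXN 5,313,780.00 × 0.077068 (sell MXN at bid) = SGD 409,522.40
SGD 409,522.40 × 1.1688 (sell SGD at bid) = NZD 478,649.78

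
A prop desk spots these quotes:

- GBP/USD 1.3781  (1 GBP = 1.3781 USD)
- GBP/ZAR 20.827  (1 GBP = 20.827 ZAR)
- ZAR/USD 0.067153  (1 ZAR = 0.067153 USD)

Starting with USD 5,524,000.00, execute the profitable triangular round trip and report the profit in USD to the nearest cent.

Profitable loop is USD → GBP → ZAR → USD:
USD 5,524,000.00 ÷ 1.3781 = GBP 4,008,417.39
GBP 4,008,417.39 × 20.827 = ZAR 83,483,308.90
ZAR 83,483,308.90 × 0.067153 = USD 5,606,154.64
Profit = USD 5,606,154.64 − USD 5,524,000.00

Profit: USD 82,154.64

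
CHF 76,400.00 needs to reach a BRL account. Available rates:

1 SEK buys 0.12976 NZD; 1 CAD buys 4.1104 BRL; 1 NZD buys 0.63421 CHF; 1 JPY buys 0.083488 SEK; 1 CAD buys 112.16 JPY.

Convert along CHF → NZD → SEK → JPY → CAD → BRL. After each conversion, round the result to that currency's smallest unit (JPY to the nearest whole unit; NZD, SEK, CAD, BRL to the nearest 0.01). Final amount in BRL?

CHF 76,400.00 ÷ 0.63421 = NZD 120,464.83
NZD 120,464.83 ÷ 0.12976 = SEK 928,366.45
SEK 928,366.45 ÷ 0.083488 = JPY 11,119,759
JPY 11,119,759 ÷ 112.16 = CAD 99,141.93
CAD 99,141.93 × 4.1104 = BRL 407,512.99

BRL 407,512.99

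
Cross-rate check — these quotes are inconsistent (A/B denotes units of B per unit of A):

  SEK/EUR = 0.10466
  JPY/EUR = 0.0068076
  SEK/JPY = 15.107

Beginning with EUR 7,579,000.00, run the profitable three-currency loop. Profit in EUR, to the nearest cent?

Profitable loop is EUR → JPY → SEK → EUR:
EUR 7,579,000.00 ÷ 0.0068076 = JPY 1,113,314,531
JPY 1,113,314,531 ÷ 15.107 = SEK 73,695,275.75
SEK 73,695,275.75 × 0.10466 = EUR 7,712,947.56
Profit = EUR 7,712,947.56 − EUR 7,579,000.00

Profit: EUR 133,947.56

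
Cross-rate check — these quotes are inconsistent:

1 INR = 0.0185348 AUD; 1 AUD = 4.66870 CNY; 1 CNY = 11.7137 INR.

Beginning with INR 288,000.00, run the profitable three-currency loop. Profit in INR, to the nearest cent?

Profit: INR 3,924.44

Profitable loop is INR → AUD → CNY → INR:
INR 288,000.00 × 0.0185348 = AUD 5,338.02
AUD 5,338.02 × 4.66870 = CNY 24,921.63
CNY 24,921.63 × 11.7137 = INR 291,924.44
Profit = INR 291,924.44 − INR 288,000.00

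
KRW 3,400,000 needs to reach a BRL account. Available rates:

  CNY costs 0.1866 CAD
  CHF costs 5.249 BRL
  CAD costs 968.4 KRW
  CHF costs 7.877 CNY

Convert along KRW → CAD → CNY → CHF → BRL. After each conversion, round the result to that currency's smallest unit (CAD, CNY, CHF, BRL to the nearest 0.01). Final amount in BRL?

KRW 3,400,000 ÷ 968.4 = CAD 3,510.95
CAD 3,510.95 ÷ 0.1866 = CNY 18,815.38
CNY 18,815.38 ÷ 7.877 = CHF 2,388.65
CHF 2,388.65 × 5.249 = BRL 12,538.02

BRL 12,538.02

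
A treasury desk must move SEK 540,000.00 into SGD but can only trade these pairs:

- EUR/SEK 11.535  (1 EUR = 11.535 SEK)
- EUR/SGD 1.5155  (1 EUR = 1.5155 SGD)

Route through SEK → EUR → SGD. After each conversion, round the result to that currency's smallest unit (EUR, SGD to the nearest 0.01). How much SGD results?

SGD 70,946.68

SEK 540,000.00 ÷ 11.535 = EUR 46,814.04
EUR 46,814.04 × 1.5155 = SGD 70,946.68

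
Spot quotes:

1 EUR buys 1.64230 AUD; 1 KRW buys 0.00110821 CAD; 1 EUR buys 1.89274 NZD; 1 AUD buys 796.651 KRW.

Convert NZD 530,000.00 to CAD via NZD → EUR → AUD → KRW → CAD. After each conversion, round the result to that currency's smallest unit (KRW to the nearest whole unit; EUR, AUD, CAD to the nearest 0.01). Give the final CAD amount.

NZD 530,000.00 ÷ 1.89274 = EUR 280,017.33
EUR 280,017.33 × 1.64230 = AUD 459,872.46
AUD 459,872.46 × 796.651 = KRW 366,357,855
KRW 366,357,855 × 0.00110821 = CAD 406,001.44

CAD 406,001.44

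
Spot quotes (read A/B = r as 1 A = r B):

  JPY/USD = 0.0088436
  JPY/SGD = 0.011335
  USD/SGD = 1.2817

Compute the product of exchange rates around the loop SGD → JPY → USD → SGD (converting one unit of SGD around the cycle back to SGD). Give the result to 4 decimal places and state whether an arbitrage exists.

1.0000 (no arbitrage)

Around SGD → JPY → USD → SGD: 1 ÷ 0.011335 × 0.0088436 × 1.2817 = 0.999986
Product ≈ 1 (deviation 0.001%, within rounding noise).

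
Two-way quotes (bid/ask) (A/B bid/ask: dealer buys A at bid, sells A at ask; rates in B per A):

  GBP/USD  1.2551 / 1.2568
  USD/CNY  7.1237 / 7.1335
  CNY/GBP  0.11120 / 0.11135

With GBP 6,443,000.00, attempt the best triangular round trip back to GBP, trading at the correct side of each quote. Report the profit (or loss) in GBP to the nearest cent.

Best loop GBP → CNY → USD → GBP:
GBP 6,443,000.00 ÷ 0.11135 (buy CNY at ask) = CNY 57,862,595.42
CNY 57,862,595.42 ÷ 7.1335 (buy USD at ask) = USD 8,111,389.28
USD 8,111,389.28 ÷ 1.2568 (buy GBP at ask) = GBP 6,454,001.65

Net profit: GBP 11,001.65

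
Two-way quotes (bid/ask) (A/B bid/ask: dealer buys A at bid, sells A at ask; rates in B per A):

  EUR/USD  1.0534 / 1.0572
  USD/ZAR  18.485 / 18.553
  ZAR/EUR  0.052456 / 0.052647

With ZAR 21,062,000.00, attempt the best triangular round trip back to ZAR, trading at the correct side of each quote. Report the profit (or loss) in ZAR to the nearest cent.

Net profit: ZAR 451,325.49

Best loop ZAR → EUR → USD → ZAR:
ZAR 21,062,000.00 × 0.052456 (sell ZAR at bid) = EUR 1,104,828.27
EUR 1,104,828.27 × 1.0534 (sell EUR at bid) = USD 1,163,826.10
USD 1,163,826.10 × 18.485 (sell USD at bid) = ZAR 21,513,325.49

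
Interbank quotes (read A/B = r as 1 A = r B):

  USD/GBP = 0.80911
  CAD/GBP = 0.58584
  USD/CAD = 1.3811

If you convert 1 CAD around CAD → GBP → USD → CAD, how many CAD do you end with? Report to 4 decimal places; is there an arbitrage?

Around CAD → GBP → USD → CAD: 1 × 0.58584 ÷ 0.80911 × 1.3811 = 0.999992
Product ≈ 1 (deviation 0.001%, within rounding noise).

1.0000 (no arbitrage)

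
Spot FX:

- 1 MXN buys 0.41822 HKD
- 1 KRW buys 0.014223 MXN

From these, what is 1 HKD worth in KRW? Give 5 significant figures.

1 HKD ÷ 0.41822 = 2.39109 MXN
2.39109 MXN ÷ 0.014223 = 168.114 KRW

HKD/KRW = 168.11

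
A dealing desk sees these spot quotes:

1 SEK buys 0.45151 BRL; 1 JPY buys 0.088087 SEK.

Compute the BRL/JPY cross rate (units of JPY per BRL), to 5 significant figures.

BRL/JPY = 25.143

1 BRL ÷ 0.45151 = 2.21479 SEK
2.21479 SEK ÷ 0.088087 = 25.1432 JPY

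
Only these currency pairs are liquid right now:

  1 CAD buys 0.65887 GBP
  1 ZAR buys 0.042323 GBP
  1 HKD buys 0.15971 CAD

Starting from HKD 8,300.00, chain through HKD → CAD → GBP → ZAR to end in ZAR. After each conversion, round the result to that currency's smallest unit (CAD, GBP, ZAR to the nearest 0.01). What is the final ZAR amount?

HKD 8,300.00 × 0.15971 = CAD 1,325.59
CAD 1,325.59 × 0.65887 = GBP 873.39
GBP 873.39 ÷ 0.042323 = ZAR 20,636.30

ZAR 20,636.30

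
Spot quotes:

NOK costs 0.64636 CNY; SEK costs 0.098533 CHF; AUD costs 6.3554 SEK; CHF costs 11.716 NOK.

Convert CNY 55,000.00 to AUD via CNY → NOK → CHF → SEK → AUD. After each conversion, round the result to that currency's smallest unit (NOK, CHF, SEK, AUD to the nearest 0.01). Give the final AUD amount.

AUD 11,598.03

CNY 55,000.00 ÷ 0.64636 = NOK 85,091.90
NOK 85,091.90 ÷ 11.716 = CHF 7,262.88
CHF 7,262.88 ÷ 0.098533 = SEK 73,710.13
SEK 73,710.13 ÷ 6.3554 = AUD 11,598.03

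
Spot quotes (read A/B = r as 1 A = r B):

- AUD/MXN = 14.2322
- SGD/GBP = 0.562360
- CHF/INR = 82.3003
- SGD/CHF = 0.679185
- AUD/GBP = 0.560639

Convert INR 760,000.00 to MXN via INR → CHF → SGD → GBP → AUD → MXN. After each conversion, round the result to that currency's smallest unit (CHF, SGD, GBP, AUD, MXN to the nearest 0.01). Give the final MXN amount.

INR 760,000.00 ÷ 82.3003 = CHF 9,234.47
CHF 9,234.47 ÷ 0.679185 = SGD 13,596.40
SGD 13,596.40 × 0.562360 = GBP 7,646.07
GBP 7,646.07 ÷ 0.560639 = AUD 13,638.13
AUD 13,638.13 × 14.2322 = MXN 194,100.59

MXN 194,100.59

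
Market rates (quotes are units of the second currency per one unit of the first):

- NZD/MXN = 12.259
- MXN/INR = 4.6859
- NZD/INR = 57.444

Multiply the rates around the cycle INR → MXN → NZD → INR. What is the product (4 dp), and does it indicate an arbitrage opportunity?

1.0000 (no arbitrage)

Around INR → MXN → NZD → INR: 1 ÷ 4.6859 ÷ 12.259 × 57.444 = 0.999992
Product ≈ 1 (deviation 0.001%, within rounding noise).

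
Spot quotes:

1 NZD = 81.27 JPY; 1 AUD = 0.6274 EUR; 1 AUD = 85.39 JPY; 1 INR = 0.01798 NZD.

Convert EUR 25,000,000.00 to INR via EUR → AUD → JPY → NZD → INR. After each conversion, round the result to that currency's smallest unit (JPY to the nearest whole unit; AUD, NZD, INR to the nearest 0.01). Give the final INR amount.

EUR 25,000,000.00 ÷ 0.6274 = AUD 39,846,987.57
AUD 39,846,987.57 × 85.39 = JPY 3,402,534,269
JPY 3,402,534,269 ÷ 81.27 = NZD 41,867,039.12
NZD 41,867,039.12 ÷ 0.01798 = INR 2,328,533,877.64

INR 2,328,533,877.64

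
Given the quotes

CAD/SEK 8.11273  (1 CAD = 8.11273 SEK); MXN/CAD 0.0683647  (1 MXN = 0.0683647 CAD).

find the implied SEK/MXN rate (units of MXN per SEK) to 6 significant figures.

1 SEK ÷ 8.11273 = 0.123263 CAD
0.123263 CAD ÷ 0.0683647 = 1.80302 MXN

SEK/MXN = 1.80302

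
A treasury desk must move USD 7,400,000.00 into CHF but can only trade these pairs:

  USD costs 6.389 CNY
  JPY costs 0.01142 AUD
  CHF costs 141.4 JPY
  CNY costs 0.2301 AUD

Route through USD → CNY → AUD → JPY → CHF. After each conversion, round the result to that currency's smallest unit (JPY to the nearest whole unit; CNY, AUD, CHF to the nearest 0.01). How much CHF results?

USD 7,400,000.00 × 6.389 = CNY 47,278,600.00
CNY 47,278,600.00 × 0.2301 = AUD 10,878,805.86
AUD 10,878,805.86 ÷ 0.01142 = JPY 952,609,970
JPY 952,609,970 ÷ 141.4 = CHF 6,736,987.06

CHF 6,736,987.06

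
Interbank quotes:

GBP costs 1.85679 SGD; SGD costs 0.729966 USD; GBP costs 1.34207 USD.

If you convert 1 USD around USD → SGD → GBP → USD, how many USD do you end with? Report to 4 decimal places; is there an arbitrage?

Around USD → SGD → GBP → USD: 1 ÷ 0.729966 ÷ 1.85679 × 1.34207 = 0.990170
Product < 1; profitable direction is USD → GBP → SGD → USD.

0.9902 (arbitrage exists)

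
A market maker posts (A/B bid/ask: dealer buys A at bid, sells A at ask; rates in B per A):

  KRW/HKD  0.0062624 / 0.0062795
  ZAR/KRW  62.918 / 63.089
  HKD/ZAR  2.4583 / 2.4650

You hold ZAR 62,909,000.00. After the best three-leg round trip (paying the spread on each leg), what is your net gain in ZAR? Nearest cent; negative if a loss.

Net profit: ZAR 1,510,470.34

Best loop ZAR → HKD → KRW → ZAR:
ZAR 62,909,000.00 ÷ 2.4650 (buy HKD at ask) = HKD 25,520,892.49
HKD 25,520,892.49 ÷ 0.0062795 (buy KRW at ask) = KRW 4,064,159,964
KRW 4,064,159,964 ÷ 63.089 (buy ZAR at ask) = ZAR 64,419,470.34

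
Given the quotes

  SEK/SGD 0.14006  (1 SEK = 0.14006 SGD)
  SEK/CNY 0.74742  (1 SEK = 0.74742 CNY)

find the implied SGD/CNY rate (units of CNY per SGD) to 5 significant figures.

1 SGD ÷ 0.14006 = 7.1398 SEK
7.1398 SEK × 0.74742 = 5.33643 CNY

SGD/CNY = 5.3364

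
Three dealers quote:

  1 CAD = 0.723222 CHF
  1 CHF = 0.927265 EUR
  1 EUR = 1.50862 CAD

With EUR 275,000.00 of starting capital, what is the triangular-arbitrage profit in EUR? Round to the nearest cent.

Profitable loop is EUR → CAD → CHF → EUR:
EUR 275,000.00 × 1.50862 = CAD 414,870.50
CAD 414,870.50 × 0.723222 = CHF 300,043.47
CHF 300,043.47 × 0.927265 = EUR 278,219.81
Profit = EUR 278,219.81 − EUR 275,000.00

Profit: EUR 3,219.81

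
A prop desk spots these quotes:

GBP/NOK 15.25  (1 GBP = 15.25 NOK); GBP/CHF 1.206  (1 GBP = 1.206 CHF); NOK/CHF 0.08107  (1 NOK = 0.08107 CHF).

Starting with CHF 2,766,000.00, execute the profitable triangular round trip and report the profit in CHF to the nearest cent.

Profit: CHF 69,534.17

Profitable loop is CHF → GBP → NOK → CHF:
CHF 2,766,000.00 ÷ 1.206 = GBP 2,293,532.34
GBP 2,293,532.34 × 15.25 = NOK 34,976,368.16
NOK 34,976,368.16 × 0.08107 = CHF 2,835,534.17
Profit = CHF 2,835,534.17 − CHF 2,766,000.00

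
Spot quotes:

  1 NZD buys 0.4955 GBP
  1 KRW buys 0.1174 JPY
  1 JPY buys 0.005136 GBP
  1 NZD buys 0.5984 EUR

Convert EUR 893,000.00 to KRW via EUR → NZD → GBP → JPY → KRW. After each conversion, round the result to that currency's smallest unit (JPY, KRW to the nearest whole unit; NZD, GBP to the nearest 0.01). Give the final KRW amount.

KRW 1,226,338,663

EUR 893,000.00 ÷ 0.5984 = NZD 1,492,312.83
NZD 1,492,312.83 × 0.4955 = GBP 739,441.01
GBP 739,441.01 ÷ 0.005136 = JPY 143,972,159
JPY 143,972,159 ÷ 0.1174 = KRW 1,226,338,663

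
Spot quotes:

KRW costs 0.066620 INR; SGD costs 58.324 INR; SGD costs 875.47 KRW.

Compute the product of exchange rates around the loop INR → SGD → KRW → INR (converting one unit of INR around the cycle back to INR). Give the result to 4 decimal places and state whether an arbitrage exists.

1.0000 (no arbitrage)

Around INR → SGD → KRW → INR: 1 ÷ 58.324 × 875.47 × 0.066620 = 0.999997
Product ≈ 1 (deviation 0.000%, within rounding noise).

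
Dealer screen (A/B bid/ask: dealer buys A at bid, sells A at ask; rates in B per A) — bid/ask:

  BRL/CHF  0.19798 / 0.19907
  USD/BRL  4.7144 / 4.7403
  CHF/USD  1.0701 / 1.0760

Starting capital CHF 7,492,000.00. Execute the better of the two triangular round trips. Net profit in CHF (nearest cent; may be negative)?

Best loop CHF → USD → BRL → CHF:
CHF 7,492,000.00 × 1.0701 (sell CHF at bid) = USD 8,017,189.20
USD 8,017,189.20 × 4.7144 (sell USD at bid) = BRL 37,796,236.76
BRL 37,796,236.76 × 0.19798 (sell BRL at bid) = CHF 7,482,898.95

Net result: CHF -9,101.05 (no profitable arbitrage after spreads)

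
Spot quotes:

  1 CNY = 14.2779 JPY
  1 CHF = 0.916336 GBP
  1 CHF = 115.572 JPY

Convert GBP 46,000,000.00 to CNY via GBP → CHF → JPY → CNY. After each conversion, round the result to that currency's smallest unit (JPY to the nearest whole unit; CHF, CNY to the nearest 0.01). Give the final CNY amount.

GBP 46,000,000.00 ÷ 0.916336 = CHF 50,199,926.66
CHF 50,199,926.66 × 115.572 = JPY 5,801,705,924
JPY 5,801,705,924 ÷ 14.2779 = CNY 406,341,683.58

CNY 406,341,683.58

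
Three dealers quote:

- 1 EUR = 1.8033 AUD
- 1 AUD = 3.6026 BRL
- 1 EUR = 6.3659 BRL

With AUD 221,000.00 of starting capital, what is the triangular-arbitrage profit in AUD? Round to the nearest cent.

Profit: AUD 4,536.32

Profitable loop is AUD → BRL → EUR → AUD:
AUD 221,000.00 × 3.6026 = BRL 796,174.60
BRL 796,174.60 ÷ 6.3659 = EUR 125,068.66
EUR 125,068.66 × 1.8033 = AUD 225,536.32
Profit = AUD 225,536.32 − AUD 221,000.00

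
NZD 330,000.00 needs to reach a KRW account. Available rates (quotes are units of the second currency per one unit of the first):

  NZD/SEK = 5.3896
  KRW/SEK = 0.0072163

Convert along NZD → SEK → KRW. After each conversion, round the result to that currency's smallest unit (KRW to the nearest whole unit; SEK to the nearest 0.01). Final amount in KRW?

NZD 330,000.00 × 5.3896 = SEK 1,778,568.00
SEK 1,778,568.00 ÷ 0.0072163 = KRW 246,465,363

KRW 246,465,363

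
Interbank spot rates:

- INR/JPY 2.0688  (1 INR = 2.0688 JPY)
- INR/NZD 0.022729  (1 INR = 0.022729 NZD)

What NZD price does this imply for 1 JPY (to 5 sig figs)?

1 JPY ÷ 2.0688 = 0.483372 INR
0.483372 INR × 0.022729 = 0.0109866 NZD

JPY/NZD = 0.010987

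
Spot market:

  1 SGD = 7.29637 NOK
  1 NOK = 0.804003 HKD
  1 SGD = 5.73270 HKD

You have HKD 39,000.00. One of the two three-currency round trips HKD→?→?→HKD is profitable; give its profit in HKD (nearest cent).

Profitable loop is HKD → SGD → NOK → HKD:
HKD 39,000.00 ÷ 5.73270 = SGD 6,803.08
SGD 6,803.08 × 7.29637 = NOK 49,637.77
NOK 49,637.77 × 0.804003 = HKD 39,908.91
Profit = HKD 39,908.91 − HKD 39,000.00

Profit: HKD 908.91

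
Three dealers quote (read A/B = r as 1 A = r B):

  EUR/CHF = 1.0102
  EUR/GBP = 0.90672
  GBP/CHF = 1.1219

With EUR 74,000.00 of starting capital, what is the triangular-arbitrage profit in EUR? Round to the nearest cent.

Profit: EUR 516.37

Profitable loop is EUR → GBP → CHF → EUR:
EUR 74,000.00 × 0.90672 = GBP 67,097.28
GBP 67,097.28 × 1.1219 = CHF 75,276.44
CHF 75,276.44 ÷ 1.0102 = EUR 74,516.37
Profit = EUR 74,516.37 − EUR 74,000.00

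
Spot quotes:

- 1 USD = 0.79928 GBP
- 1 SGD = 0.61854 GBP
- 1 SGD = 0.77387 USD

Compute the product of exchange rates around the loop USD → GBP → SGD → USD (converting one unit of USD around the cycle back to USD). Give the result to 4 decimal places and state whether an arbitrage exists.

Around USD → GBP → SGD → USD: 1 × 0.79928 ÷ 0.61854 × 0.77387 = 0.999998
Product ≈ 1 (deviation 0.000%, within rounding noise).

1.0000 (no arbitrage)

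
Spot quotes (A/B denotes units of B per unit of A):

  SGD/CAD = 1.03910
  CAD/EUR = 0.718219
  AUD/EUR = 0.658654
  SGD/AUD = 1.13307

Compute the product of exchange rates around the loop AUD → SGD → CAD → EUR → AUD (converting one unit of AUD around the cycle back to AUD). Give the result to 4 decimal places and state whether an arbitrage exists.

1.0000 (no arbitrage)

Around AUD → SGD → CAD → EUR → AUD: 1 ÷ 1.13307 × 1.03910 × 0.718219 ÷ 0.658654 = 1.000000
Product ≈ 1 (deviation 0.000%, within rounding noise).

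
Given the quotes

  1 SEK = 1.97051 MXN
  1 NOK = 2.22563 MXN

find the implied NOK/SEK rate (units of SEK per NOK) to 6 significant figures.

1 NOK × 2.22563 = 2.22563 MXN
2.22563 MXN ÷ 1.97051 = 1.12947 SEK

NOK/SEK = 1.12947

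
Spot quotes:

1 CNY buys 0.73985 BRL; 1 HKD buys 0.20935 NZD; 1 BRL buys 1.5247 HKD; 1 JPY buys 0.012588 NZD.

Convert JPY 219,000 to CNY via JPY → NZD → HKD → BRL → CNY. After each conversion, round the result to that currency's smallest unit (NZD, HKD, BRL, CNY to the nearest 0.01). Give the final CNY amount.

CNY 11,673.46

JPY 219,000 × 0.012588 = NZD 2,756.77
NZD 2,756.77 ÷ 0.20935 = HKD 13,168.24
HKD 13,168.24 ÷ 1.5247 = BRL 8,636.61
BRL 8,636.61 ÷ 0.73985 = CNY 11,673.46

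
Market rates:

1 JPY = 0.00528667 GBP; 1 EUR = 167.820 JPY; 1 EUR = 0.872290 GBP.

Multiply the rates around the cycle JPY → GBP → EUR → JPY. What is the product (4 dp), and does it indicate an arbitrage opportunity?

Around JPY → GBP → EUR → JPY: 1 × 0.00528667 ÷ 0.872290 × 167.820 = 1.017103
Product > 1; profitable direction is JPY → GBP → EUR → JPY.

1.0171 (arbitrage exists)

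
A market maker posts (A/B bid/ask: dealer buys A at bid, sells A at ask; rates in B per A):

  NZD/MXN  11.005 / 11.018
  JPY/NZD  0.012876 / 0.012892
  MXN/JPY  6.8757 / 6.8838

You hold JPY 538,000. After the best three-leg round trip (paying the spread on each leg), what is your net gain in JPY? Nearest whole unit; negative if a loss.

Net profit: JPY 12,213

Best loop JPY → MXN → NZD → JPY:
JPY 538,000 ÷ 6.8838 (buy MXN at ask) = MXN 78,154.51
MXN 78,154.51 ÷ 11.018 (buy NZD at ask) = NZD 7,093.35
NZD 7,093.35 ÷ 0.012892 (buy JPY at ask) = JPY 550,213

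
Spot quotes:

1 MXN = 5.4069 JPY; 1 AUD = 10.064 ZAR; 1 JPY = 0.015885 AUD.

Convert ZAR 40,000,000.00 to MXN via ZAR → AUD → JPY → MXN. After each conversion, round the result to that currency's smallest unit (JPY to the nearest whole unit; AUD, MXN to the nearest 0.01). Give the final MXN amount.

MXN 46,275,786.31

ZAR 40,000,000.00 ÷ 10.064 = AUD 3,974,562.80
AUD 3,974,562.80 ÷ 0.015885 = JPY 250,208,549
JPY 250,208,549 ÷ 5.4069 = MXN 46,275,786.31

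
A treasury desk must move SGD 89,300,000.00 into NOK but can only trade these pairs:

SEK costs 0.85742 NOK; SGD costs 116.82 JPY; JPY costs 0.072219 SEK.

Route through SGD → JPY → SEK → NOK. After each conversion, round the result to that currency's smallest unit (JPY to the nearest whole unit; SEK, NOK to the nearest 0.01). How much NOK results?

SGD 89,300,000.00 × 116.82 = JPY 10,432,026,000
JPY 10,432,026,000 × 0.072219 = SEK 753,390,485.69
SEK 753,390,485.69 × 0.85742 = NOK 645,972,070.24

NOK 645,972,070.24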